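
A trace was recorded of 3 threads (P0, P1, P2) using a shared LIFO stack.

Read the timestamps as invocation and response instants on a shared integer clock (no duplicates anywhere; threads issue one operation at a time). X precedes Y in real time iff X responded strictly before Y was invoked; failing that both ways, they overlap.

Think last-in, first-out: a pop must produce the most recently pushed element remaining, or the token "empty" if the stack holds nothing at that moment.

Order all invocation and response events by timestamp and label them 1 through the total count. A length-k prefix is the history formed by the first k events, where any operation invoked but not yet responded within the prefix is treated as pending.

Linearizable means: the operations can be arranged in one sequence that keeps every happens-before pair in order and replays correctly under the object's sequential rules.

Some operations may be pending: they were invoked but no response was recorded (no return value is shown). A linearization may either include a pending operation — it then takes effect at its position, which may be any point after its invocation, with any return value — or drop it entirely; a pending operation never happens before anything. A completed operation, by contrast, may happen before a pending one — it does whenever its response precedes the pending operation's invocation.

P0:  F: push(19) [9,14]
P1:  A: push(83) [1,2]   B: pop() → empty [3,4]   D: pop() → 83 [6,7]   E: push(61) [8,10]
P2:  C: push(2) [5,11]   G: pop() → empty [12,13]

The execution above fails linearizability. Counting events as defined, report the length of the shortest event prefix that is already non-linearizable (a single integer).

a valid linearization of events 1..3 exists, for instance A:
1. A push(83), leaving stack <83>
at event 4 (B's time-4 response) nothing linearizes any more
sample order A, B stalls at step 2 — B pop() → empty has no legal effect

4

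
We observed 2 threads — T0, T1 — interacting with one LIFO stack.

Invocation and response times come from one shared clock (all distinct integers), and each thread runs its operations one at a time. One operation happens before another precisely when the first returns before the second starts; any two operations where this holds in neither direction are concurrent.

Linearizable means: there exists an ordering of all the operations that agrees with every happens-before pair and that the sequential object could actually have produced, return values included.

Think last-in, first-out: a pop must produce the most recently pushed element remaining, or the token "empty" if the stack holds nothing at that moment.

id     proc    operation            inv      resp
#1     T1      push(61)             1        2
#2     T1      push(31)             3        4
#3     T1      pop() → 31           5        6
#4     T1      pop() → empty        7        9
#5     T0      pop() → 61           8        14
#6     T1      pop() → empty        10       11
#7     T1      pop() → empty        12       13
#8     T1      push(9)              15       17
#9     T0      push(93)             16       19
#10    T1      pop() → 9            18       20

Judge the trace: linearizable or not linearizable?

linearizable

a witness: #1, #2, #3, #5, #4, #6, #7, #8, #10, #9
1. #1 push(61), leaving stack <61>
2. #2 push(31), leaving stack <61,31>
3. #3 pop() → 31, leaving stack <61>
4. #5 pop() → 61, leaving stack <>
5. #4 pop() → empty, leaving stack <>
6. #6 pop() → empty, leaving stack <>
7. #7 pop() → empty, leaving stack <>
8. #8 push(9), leaving stack <9>
9. #10 pop() → 9, leaving stack <>
10. #9 push(93), leaving stack <93>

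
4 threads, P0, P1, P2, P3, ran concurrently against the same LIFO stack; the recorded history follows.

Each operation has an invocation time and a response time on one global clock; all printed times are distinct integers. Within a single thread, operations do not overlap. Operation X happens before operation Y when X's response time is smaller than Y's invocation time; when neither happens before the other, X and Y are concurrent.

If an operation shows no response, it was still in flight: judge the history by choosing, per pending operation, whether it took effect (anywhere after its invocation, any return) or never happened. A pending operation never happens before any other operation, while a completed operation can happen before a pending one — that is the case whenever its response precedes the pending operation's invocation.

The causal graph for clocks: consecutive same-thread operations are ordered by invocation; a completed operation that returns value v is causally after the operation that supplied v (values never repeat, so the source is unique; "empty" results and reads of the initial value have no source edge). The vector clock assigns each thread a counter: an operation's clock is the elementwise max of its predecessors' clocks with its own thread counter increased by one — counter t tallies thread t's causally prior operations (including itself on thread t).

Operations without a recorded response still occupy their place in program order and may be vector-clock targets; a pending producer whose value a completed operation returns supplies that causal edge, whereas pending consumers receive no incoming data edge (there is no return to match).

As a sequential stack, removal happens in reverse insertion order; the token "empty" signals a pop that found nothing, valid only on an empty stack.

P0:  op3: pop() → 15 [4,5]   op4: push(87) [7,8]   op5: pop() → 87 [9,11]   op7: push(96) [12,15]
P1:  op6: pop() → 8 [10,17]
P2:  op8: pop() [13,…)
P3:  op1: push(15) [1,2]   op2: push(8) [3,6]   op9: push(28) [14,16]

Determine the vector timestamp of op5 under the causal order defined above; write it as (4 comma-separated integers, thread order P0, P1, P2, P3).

op1, invoked 1, has no incoming edges; only P3's bump applies → (0, 0, 0, 1)
op8, invoked 13, has no incoming edges; only P2's bump applies → (0, 0, 1, 0)
from VC(op1)=(0, 0, 0, 1), op2 (invoked 3) maxes components and bumps P3 → (0, 0, 0, 2)
from VC(op1)=(0, 0, 0, 1), op3 (invoked 4) maxes components and bumps P0 → (1, 0, 0, 1)
from VC(op2)=(0, 0, 0, 2), op9 (invoked 14) maxes components and bumps P3 → (0, 0, 0, 3)
from VC(op2)=(0, 0, 0, 2), op6 (invoked 10) maxes components and bumps P1 → (0, 1, 0, 2)
from VC(op3)=(1, 0, 0, 1), op4 (invoked 7) maxes components and bumps P0 → (2, 0, 0, 1)
from VC(op4)=(2, 0, 0, 1), op5 (invoked 9) maxes components and bumps P0 → (3, 0, 0, 1)
from VC(op5)=(3, 0, 0, 1), op7 (invoked 12) maxes components and bumps P0 → (4, 0, 0, 1)
target: VC(op5) = (3, 0, 0, 1)

(3, 0, 0, 1)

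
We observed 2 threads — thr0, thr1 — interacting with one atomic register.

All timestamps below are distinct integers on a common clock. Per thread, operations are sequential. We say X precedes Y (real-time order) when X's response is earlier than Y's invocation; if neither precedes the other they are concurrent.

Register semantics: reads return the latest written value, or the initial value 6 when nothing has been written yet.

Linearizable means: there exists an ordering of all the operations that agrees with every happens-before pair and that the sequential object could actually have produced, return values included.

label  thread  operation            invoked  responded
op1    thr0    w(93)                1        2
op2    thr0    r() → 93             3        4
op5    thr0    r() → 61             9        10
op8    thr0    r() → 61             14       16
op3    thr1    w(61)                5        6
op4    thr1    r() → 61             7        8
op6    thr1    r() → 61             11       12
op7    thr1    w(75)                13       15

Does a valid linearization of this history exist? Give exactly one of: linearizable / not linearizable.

linearizable

one valid linearization: op1, op2, op3, op4, op5, op6, op8, op7
after step 1 (op1 w(93)): value 93
after step 2 (op2 r() → 93): value 93
after step 3 (op3 w(61)): value 61
after step 4 (op4 r() → 61): value 61
after step 5 (op5 r() → 61): value 61
after step 6 (op6 r() → 61): value 61
after step 7 (op8 r() → 61): value 61
after step 8 (op7 w(75)): value 75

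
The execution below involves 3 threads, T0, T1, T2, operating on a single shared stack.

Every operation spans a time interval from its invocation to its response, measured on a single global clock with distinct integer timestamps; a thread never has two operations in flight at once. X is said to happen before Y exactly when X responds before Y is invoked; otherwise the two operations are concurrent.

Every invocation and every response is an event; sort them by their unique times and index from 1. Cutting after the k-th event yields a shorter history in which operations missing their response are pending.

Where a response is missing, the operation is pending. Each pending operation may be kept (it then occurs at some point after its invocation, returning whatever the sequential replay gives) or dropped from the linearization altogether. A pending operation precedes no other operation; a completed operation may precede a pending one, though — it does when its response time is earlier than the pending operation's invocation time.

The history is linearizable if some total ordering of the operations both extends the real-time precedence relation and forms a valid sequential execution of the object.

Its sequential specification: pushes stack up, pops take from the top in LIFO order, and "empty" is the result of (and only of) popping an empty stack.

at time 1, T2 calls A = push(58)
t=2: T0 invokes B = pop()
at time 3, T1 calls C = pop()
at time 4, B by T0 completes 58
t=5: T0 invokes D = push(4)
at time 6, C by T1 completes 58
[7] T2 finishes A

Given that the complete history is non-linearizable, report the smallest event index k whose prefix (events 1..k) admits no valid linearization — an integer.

6

events 1..5 are still linearizable — one witness is A, B:
after step 1 (A push(58) (pending, included)): stack <58>
after step 2 (B pop() → 58): stack <>
once event 6 joins (C's response, time 6), exhaustive search finds no witness
including or dropping the 2 pending operations (A, D) in any combination fails
take B, C (pending dropped): step 1 already fails, because B pop() → 58 cannot occur there
take C, B (pending dropped): step 1 already fails, because C pop() → 58 cannot occur there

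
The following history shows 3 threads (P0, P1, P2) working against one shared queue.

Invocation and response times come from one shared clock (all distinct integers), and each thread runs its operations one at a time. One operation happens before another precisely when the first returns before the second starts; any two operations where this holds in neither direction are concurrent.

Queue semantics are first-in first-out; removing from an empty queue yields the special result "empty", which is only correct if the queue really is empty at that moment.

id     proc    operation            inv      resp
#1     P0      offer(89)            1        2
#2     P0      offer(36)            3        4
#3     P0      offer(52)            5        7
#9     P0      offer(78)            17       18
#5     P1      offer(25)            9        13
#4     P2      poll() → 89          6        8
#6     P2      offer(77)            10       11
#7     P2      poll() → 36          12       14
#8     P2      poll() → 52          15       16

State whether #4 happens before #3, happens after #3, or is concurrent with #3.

#4 spans [6,8], #3 spans [5,7]
the intervals overlap in both directions

concurrent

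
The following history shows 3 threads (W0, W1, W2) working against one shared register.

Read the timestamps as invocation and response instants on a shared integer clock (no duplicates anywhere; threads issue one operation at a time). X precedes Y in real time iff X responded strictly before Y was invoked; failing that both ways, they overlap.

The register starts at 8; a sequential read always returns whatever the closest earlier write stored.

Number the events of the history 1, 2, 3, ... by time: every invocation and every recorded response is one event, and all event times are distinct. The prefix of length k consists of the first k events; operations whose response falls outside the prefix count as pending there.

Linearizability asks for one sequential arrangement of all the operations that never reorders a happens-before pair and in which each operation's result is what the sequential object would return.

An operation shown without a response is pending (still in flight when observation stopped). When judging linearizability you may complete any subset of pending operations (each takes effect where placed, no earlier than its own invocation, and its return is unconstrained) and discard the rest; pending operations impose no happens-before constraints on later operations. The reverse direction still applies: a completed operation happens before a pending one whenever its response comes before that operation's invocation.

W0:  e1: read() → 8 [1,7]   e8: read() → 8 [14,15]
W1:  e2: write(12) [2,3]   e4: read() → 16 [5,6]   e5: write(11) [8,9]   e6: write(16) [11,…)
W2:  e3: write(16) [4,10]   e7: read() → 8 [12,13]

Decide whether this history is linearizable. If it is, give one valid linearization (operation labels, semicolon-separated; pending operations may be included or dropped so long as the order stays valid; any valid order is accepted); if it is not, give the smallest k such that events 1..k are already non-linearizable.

not linearizable — minimal violating prefix: 13 events

through event 12 a valid linearization exists; event 13 (e7 responding at time 13) ends that
all 11 real-time-respecting orders fail — 6 completed register operations, no legal replay
include/drop combinations of the 1 pending operation (e6) were all tried; none helps
for example e1, e2, e3, e4, e5, e7 (pending dropped) fails at step 6: e7 read() → 8 is not legal there
for example e1, e2, e4, e3, e5, e7 (pending dropped) fails at step 3: e4 read() → 16 is not legal there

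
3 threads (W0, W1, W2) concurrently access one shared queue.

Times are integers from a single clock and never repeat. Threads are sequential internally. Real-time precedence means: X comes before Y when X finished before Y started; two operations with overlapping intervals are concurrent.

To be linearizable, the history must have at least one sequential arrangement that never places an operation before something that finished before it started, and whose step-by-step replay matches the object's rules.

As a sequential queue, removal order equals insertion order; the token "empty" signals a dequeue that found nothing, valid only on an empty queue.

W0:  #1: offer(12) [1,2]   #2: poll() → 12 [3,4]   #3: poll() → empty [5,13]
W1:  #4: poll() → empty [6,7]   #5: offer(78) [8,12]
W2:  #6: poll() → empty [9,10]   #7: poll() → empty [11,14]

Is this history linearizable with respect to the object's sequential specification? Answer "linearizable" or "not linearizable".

witness order: #1, #2, #3, #4, #6, #7, #5
1. #1 offer(12), leaving queue <12>
2. #2 poll() → 12, leaving queue <>
3. #3 poll() → empty, leaving queue <>
4. #4 poll() → empty, leaving queue <>
5. #6 poll() → empty, leaving queue <>
6. #7 poll() → empty, leaving queue <>
7. #5 offer(78), leaving queue <78>

linearizable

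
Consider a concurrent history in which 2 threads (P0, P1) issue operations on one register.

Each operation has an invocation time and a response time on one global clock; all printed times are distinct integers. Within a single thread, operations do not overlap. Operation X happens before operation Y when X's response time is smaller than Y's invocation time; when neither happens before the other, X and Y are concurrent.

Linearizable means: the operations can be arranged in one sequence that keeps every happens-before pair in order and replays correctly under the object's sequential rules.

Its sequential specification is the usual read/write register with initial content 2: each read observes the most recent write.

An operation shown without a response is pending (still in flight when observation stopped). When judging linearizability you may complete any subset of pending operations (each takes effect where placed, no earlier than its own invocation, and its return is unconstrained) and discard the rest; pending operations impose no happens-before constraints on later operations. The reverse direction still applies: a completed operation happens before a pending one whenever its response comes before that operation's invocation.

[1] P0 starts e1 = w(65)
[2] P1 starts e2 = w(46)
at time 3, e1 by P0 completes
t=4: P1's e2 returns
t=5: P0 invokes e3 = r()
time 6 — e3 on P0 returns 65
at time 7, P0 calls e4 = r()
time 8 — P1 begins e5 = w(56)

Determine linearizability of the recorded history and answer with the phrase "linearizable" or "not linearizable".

linearizable

witness order: e2, e1, e3
after step 1 (e2 w(46)): value 46
after step 2 (e1 w(65)): value 65
after step 3 (e3 r() → 65): value 65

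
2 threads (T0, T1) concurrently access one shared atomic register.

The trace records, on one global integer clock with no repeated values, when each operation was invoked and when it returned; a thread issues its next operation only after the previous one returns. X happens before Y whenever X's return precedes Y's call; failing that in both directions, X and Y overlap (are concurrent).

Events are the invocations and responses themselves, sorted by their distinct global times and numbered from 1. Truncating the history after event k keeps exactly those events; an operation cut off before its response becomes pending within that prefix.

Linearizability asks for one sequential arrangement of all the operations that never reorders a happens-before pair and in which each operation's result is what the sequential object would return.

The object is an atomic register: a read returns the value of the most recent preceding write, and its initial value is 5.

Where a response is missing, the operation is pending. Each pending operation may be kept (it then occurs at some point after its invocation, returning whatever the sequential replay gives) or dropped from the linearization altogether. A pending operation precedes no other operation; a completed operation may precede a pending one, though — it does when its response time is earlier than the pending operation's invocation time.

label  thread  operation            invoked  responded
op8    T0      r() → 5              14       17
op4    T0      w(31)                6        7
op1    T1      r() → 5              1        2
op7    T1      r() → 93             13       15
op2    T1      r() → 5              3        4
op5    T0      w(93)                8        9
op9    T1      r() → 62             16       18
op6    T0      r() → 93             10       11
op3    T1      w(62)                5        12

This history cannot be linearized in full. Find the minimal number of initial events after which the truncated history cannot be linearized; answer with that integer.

one valid order for events 1..16 is op1, op2, op3, op4, op5, op6, op7:
step 1: op1 r() → 5 — value 5
step 2: op2 r() → 5 — value 5
step 3: op3 w(62) — value 62
step 4: op4 w(31) — value 31
step 5: op5 w(93) — value 93
step 6: op6 r() → 93 — value 93
step 7: op7 r() → 93 — value 93
adding event 17 (op8 responds at 17) leaves no legal real-time order
include/drop combinations of the 1 pending operation (op9) were all tried; none helps
one such order, op1, op2, op3, op4, op5, op6, op7, op8 (pending dropped), breaks at step 8 where op8 r() → 5 is illegal
one such order, op1, op2, op3, op4, op5, op6, op8, op7 (pending dropped), breaks at step 7 where op8 r() → 5 is illegal

17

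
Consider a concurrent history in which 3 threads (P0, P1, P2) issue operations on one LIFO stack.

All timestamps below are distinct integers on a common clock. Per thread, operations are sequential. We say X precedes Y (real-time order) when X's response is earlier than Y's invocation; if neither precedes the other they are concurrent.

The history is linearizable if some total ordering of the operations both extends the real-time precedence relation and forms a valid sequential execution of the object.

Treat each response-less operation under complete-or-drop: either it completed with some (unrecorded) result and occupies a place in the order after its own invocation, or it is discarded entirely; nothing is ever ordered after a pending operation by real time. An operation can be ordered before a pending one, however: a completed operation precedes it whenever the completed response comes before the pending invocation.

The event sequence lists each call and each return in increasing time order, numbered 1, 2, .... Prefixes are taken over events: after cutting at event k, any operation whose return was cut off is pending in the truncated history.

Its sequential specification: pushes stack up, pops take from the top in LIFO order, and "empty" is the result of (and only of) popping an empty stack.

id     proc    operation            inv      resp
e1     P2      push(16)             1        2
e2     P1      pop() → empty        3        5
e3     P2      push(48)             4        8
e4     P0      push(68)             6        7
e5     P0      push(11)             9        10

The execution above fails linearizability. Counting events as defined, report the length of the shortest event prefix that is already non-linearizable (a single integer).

one valid order for events 1..4 is e1:
step 1: e1 push(16) — stack <16>
include event 5 — e2 responding at 5 — and every candidate order breaks
no escape via the 1 pending operation (e3): every completion choice fails
sample order e1, e2 (pending dropped) stalls at step 2 — e2 pop() → empty has no legal effect

5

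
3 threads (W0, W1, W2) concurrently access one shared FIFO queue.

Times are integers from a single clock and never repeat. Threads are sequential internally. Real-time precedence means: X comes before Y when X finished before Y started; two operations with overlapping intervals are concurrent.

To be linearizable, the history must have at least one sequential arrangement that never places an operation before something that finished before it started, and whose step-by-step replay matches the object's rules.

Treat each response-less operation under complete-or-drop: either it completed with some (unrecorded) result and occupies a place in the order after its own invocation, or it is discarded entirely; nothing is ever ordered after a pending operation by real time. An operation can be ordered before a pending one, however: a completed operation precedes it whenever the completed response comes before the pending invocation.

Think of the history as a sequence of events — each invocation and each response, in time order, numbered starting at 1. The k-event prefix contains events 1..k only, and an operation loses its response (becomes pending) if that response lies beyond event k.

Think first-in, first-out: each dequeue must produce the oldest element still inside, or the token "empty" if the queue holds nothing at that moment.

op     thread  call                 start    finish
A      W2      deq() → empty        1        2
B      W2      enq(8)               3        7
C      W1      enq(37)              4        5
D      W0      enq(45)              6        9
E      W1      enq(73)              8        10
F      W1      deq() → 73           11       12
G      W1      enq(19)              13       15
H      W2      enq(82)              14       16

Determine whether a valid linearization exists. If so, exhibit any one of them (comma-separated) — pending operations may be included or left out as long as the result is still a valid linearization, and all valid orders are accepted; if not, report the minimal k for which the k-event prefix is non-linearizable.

events 1..11 are fine; event 12 — the response of F at time 12 — makes the prefix non-linearizable
checked exhaustively: 5 real-time-consistent orders of 6 completed operations, zero legal FIFO queue replays
for example A, B, C, D, E, F fails at step 6: F deq() → 73 is not legal there
for example A, B, C, E, D, F fails at step 6: F deq() → 73 is not legal there

not linearizable — minimal violating prefix: 12 events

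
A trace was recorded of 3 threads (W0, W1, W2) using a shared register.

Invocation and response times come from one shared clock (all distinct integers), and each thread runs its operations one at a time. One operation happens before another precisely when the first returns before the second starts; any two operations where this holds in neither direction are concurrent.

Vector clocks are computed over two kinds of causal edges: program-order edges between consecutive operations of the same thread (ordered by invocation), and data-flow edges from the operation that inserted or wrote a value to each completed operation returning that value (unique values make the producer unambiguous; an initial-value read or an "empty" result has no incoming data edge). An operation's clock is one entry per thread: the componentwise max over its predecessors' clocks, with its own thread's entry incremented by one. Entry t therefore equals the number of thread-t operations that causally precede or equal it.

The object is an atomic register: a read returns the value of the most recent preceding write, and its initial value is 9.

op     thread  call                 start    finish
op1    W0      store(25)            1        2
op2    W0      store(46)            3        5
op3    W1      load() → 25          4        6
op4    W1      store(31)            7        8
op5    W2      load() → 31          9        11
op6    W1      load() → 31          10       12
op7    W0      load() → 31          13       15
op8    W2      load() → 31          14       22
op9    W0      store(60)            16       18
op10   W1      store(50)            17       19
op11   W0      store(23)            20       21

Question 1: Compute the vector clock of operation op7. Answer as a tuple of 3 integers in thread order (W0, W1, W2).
Answer: (3, 2, 0)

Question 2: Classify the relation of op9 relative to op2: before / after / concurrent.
Answer: after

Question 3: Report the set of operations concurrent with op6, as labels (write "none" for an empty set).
Answer: op5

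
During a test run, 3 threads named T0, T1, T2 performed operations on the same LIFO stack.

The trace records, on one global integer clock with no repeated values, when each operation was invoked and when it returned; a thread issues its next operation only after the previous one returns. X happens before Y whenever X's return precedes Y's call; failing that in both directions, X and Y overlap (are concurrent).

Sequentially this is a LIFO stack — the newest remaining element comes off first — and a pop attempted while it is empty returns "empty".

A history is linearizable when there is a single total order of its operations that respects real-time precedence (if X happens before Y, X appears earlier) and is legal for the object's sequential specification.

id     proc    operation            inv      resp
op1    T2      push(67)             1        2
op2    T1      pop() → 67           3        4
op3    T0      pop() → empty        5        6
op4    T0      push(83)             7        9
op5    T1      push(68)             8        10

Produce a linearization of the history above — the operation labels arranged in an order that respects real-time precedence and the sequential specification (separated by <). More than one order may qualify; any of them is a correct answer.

1. op1 push(67), leaving stack <67>
2. op2 pop() → 67, leaving stack <>
3. op3 pop() → empty, leaving stack <>
4. op4 push(83), leaving stack <83>
5. op5 push(68), leaving stack <83,68>

op1 < op2 < op3 < op4 < op5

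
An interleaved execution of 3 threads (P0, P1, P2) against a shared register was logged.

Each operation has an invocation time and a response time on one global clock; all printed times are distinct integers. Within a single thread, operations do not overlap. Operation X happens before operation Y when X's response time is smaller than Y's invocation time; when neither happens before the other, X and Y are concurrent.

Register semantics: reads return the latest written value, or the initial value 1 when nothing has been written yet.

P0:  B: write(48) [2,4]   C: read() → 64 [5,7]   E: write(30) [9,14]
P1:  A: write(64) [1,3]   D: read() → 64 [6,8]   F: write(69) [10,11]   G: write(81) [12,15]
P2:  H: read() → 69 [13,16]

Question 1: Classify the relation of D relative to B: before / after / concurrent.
after

D spans [6,8], B spans [2,4]
resp(B)=4 < inv(D)=6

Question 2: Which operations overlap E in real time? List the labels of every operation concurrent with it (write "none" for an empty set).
F, G, H

concurrent with E ([9,14]): every op whose interval crosses 9..14
A [1,3]: before
B [2,4]: before
C [5,7]: before
D [6,8]: before
F [10,11]: concurrent
G [12,15]: concurrent
H [13,16]: concurrent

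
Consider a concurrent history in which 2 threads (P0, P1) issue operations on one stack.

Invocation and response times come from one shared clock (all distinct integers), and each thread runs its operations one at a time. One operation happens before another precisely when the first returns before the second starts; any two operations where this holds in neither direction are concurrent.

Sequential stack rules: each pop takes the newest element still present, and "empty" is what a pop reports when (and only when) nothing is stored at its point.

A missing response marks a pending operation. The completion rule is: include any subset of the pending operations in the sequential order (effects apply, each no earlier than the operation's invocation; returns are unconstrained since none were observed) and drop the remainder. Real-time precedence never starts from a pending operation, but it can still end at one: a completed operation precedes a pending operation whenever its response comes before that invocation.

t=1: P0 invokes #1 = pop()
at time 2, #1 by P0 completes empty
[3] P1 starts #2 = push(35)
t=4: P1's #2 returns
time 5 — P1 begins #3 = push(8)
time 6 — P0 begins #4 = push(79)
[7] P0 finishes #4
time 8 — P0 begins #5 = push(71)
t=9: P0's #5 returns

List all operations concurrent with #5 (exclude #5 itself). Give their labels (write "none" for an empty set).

#3

#5 spans [8,9]; an op avoiding the whole window 8..9 is ordered, any other is concurrent
#1 [1,2]: before
#2 [3,4]: before
#3 [5,…): concurrent
#4 [6,7]: before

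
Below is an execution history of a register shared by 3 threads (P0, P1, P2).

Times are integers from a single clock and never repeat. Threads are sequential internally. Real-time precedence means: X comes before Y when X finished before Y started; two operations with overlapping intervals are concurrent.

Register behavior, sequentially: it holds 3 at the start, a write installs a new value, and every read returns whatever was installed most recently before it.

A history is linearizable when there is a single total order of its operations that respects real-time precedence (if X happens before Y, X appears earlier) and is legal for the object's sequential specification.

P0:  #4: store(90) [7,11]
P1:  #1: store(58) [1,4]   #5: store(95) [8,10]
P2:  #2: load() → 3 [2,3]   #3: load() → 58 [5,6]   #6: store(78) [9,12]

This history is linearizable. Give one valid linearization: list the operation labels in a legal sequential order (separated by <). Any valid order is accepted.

#2 < #1 < #3 < #4 < #5 < #6

step 1: #2 load() → 3 — value 3
step 2: #1 store(58) — value 58
step 3: #3 load() → 58 — value 58
step 4: #4 store(90) — value 90
step 5: #5 store(95) — value 95
step 6: #6 store(78) — value 78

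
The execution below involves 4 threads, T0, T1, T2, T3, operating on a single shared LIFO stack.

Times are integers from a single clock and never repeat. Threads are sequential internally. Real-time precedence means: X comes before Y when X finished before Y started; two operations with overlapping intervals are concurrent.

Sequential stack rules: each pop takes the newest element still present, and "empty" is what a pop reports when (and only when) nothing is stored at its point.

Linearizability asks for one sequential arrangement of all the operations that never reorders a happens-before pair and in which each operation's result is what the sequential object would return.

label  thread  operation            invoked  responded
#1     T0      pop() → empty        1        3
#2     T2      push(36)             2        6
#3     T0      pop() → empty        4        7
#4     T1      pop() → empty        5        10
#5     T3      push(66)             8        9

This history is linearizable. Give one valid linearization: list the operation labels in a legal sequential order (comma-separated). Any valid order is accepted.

1. #1 pop() → empty, leaving stack <>
2. #3 pop() → empty, leaving stack <>
3. #4 pop() → empty, leaving stack <>
4. #2 push(36), leaving stack <36>
5. #5 push(66), leaving stack <36,66>

#1, #3, #4, #2, #5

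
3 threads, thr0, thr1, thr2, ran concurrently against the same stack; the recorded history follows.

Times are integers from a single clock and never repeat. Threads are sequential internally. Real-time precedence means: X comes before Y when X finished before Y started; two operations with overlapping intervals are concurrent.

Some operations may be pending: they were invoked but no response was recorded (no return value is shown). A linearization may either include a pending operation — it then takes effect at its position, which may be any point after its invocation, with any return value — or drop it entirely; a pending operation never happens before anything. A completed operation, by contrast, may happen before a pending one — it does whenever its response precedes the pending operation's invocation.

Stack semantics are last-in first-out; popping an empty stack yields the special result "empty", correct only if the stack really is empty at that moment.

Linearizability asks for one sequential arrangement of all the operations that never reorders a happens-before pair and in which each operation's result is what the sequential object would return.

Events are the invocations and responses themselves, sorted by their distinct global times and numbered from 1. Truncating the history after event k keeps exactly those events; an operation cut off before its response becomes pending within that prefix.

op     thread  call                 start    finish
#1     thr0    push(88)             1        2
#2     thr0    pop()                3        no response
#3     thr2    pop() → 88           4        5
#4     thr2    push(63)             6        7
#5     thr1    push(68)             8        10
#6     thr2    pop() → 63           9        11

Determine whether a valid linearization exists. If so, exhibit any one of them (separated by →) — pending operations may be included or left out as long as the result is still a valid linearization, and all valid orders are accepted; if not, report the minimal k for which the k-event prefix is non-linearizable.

1. #1 push(88), leaving stack <88>
2. #3 pop() → 88, leaving stack <>
3. #2 pop() (pending, included), leaving stack <>
4. #4 push(63), leaving stack <63>
5. #6 pop() → 63, leaving stack <>
6. #5 push(68), leaving stack <68>

linearizable — witness: #1 → #3 → #2 → #4 → #6 → #5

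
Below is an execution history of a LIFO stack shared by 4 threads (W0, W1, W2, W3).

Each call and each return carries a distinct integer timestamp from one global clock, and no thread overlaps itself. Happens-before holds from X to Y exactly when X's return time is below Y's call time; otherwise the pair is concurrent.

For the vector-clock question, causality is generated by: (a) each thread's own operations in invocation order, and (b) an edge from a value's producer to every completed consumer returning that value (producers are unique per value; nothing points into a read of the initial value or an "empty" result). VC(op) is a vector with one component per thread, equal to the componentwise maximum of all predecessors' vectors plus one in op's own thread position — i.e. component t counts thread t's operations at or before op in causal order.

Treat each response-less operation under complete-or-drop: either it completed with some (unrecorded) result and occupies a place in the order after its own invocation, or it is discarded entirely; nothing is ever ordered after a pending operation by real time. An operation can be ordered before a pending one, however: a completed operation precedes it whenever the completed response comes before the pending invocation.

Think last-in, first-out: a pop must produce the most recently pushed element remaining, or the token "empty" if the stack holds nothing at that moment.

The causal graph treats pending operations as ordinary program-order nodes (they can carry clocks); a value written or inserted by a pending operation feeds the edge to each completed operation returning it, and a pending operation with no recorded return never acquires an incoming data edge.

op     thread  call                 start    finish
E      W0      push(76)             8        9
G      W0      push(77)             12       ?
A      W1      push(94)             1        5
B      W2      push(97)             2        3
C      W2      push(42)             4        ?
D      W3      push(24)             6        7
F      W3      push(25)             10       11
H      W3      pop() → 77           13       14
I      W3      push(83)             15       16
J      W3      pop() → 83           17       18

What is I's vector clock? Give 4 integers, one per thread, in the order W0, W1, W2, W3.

D (invocation 6): nothing precedes it; W3's component alone gives (0, 0, 0, 1)
B (invocation 2): nothing precedes it; W2's component alone gives (0, 0, 1, 0)
A (invocation 1): nothing precedes it; W1's component alone gives (0, 1, 0, 0)
E (invocation 8): nothing precedes it; W0's component alone gives (1, 0, 0, 0)
merge at F (invoked 10): VC(D)=(0, 0, 0, 1), own-thread bump on W3 → (0, 0, 0, 2)
merge at C (invoked 4): VC(B)=(0, 0, 1, 0), own-thread bump on W2 → (0, 0, 2, 0)
merge at G (invoked 12): VC(E)=(1, 0, 0, 0), own-thread bump on W0 → (2, 0, 0, 0)
merge at H (invoked 13): VC(F)=(0, 0, 0, 2), VC(G)=(2, 0, 0, 0), own-thread bump on W3 → (2, 0, 0, 3)
merge at I (invoked 15): VC(H)=(2, 0, 0, 3), own-thread bump on W3 → (2, 0, 0, 4)
merge at J (invoked 17): VC(I)=(2, 0, 0, 4), own-thread bump on W3 → (2, 0, 0, 5)
target: VC(I) = (2, 0, 0, 4)

(2, 0, 0, 4)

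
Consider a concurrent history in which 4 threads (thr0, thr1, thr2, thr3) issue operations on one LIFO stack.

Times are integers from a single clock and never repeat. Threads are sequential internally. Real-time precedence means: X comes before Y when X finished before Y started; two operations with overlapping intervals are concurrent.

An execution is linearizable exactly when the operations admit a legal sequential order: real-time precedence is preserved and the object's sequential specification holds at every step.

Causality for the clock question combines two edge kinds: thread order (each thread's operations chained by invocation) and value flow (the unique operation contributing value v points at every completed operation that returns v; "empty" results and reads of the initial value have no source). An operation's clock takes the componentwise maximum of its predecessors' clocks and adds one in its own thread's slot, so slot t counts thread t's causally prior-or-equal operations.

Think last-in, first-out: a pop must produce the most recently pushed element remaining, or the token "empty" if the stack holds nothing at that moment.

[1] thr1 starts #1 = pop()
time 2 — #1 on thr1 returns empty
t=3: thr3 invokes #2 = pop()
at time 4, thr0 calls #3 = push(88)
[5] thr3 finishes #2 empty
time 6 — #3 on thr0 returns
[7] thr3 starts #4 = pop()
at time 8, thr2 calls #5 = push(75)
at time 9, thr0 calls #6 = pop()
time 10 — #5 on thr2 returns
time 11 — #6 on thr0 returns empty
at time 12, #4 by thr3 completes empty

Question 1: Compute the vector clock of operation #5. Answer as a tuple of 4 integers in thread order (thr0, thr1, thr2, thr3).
no predecessors for #2 (invoked 3): thr3 increments from zero → (0, 0, 0, 1)
no predecessors for #5 (invoked 8): thr2 increments from zero → (0, 0, 1, 0)
no predecessors for #1 (invoked 1): thr1 increments from zero → (0, 1, 0, 0)
no predecessors for #3 (invoked 4): thr0 increments from zero → (1, 0, 0, 0)
from VC(#2)=(0, 0, 0, 1), #4 (invoked 7) maxes components and bumps thr3 → (0, 0, 0, 2)
from VC(#3)=(1, 0, 0, 0), #6 (invoked 9) maxes components and bumps thr0 → (2, 0, 0, 0)
target: VC(#5) = (0, 0, 1, 0)

(0, 0, 1, 0)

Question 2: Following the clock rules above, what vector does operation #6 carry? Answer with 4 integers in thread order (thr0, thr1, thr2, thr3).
#2 (invocation 3): nothing precedes it; thr3's component alone gives (0, 0, 0, 1)
#5 (invocation 8): nothing precedes it; thr2's component alone gives (0, 0, 1, 0)
#1 (invocation 1): nothing precedes it; thr1's component alone gives (0, 1, 0, 0)
#3 (invocation 4): nothing precedes it; thr0's component alone gives (1, 0, 0, 0)
invoked at 7, #4 merges VC(#2)=(0, 0, 0, 1) and bumps thr3's slot → (0, 0, 0, 2)
invoked at 9, #6 merges VC(#3)=(1, 0, 0, 0) and bumps thr0's slot → (2, 0, 0, 0)
target: VC(#6) = (2, 0, 0, 0)

(2, 0, 0, 0)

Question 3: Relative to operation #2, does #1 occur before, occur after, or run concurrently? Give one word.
#1 spans [1,2], #2 spans [3,5]
resp(#1)=2 < inv(#2)=3

before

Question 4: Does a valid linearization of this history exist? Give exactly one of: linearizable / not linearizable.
through event 11 a valid linearization exists; event 12 (#4 responding at time 12) ends that
real-time-consistent orders of the 6 completed operations: 12 — all fail the LIFO stack replay
sample order #1, #2, #3, #4, #5, #6 stalls at step 4 — #4 pop() → empty has no legal effect
sample order #1, #2, #3, #4, #6, #5 stalls at step 4 — #4 pop() → empty has no legal effect

not linearizable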